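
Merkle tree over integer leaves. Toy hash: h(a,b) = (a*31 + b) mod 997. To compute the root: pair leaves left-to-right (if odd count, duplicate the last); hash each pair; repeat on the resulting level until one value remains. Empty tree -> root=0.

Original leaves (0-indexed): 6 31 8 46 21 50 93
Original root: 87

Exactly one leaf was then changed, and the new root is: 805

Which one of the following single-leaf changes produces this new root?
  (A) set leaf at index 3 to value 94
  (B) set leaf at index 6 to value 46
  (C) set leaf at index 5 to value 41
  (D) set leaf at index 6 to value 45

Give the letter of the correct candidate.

Answer: C

Derivation:
Original leaves: [6, 31, 8, 46, 21, 50, 93]
Target new root: 805
Try each candidate change and compute the resulting root:
Candidate A: set leaf[3] = 94 -> leaves = [6, 31, 8, 94, 21, 50, 93]
  L0: [6, 31, 8, 94, 21, 50, 93]
  L1: h(6,31)=(6*31+31)%997=217 h(8,94)=(8*31+94)%997=342 h(21,50)=(21*31+50)%997=701 h(93,93)=(93*31+93)%997=982 -> [217, 342, 701, 982]
  L2: h(217,342)=(217*31+342)%997=90 h(701,982)=(701*31+982)%997=779 -> [90, 779]
  L3: h(90,779)=(90*31+779)%997=578 -> [578]
  root = 578 != target 805
Candidate B: set leaf[6] = 46 -> leaves = [6, 31, 8, 46, 21, 50, 46]
  L0: [6, 31, 8, 46, 21, 50, 46]
  L1: h(6,31)=(6*31+31)%997=217 h(8,46)=(8*31+46)%997=294 h(21,50)=(21*31+50)%997=701 h(46,46)=(46*31+46)%997=475 -> [217, 294, 701, 475]
  L2: h(217,294)=(217*31+294)%997=42 h(701,475)=(701*31+475)%997=272 -> [42, 272]
  L3: h(42,272)=(42*31+272)%997=577 -> [577]
  root = 577 != target 805
Candidate C: set leaf[5] = 41 -> leaves = [6, 31, 8, 46, 21, 41, 93]
  L0: [6, 31, 8, 46, 21, 41, 93]
  L1: h(6,31)=(6*31+31)%997=217 h(8,46)=(8*31+46)%997=294 h(21,41)=(21*31+41)%997=692 h(93,93)=(93*31+93)%997=982 -> [217, 294, 692, 982]
  L2: h(217,294)=(217*31+294)%997=42 h(692,982)=(692*31+982)%997=500 -> [42, 500]
  L3: h(42,500)=(42*31+500)%997=805 -> [805]
  root = 805 == target 805  ** MATCH **
Candidate D: set leaf[6] = 45 -> leaves = [6, 31, 8, 46, 21, 50, 45]
  L0: [6, 31, 8, 46, 21, 50, 45]
  L1: h(6,31)=(6*31+31)%997=217 h(8,46)=(8*31+46)%997=294 h(21,50)=(21*31+50)%997=701 h(45,45)=(45*31+45)%997=443 -> [217, 294, 701, 443]
  L2: h(217,294)=(217*31+294)%997=42 h(701,443)=(701*31+443)%997=240 -> [42, 240]
  L3: h(42,240)=(42*31+240)%997=545 -> [545]
  root = 545 != target 805
Candidate C produces the target root.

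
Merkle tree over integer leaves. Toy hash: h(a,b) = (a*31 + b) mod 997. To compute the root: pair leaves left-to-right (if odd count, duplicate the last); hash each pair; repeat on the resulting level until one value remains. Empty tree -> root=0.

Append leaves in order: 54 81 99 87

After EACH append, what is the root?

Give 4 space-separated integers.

After append 54 (leaves=[54]):
  L0: [54]
  root=54
After append 81 (leaves=[54, 81]):
  L0: [54, 81]
  L1: h(54,81)=(54*31+81)%997=758 -> [758]
  root=758
After append 99 (leaves=[54, 81, 99]):
  L0: [54, 81, 99]
  L1: h(54,81)=(54*31+81)%997=758 h(99,99)=(99*31+99)%997=177 -> [758, 177]
  L2: h(758,177)=(758*31+177)%997=744 -> [744]
  root=744
After append 87 (leaves=[54, 81, 99, 87]):
  L0: [54, 81, 99, 87]
  L1: h(54,81)=(54*31+81)%997=758 h(99,87)=(99*31+87)%997=165 -> [758, 165]
  L2: h(758,165)=(758*31+165)%997=732 -> [732]
  root=732

Answer: 54 758 744 732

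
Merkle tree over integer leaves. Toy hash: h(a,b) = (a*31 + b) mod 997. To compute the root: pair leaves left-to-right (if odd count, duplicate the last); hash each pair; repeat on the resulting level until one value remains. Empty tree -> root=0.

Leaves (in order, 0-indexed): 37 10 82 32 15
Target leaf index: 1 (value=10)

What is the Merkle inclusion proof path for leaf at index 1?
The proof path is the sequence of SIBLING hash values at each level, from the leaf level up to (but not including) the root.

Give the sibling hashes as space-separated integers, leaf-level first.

Answer: 37 580 405

Derivation:
L0 (leaves): [37, 10, 82, 32, 15], target index=1
L1: h(37,10)=(37*31+10)%997=160 [pair 0] h(82,32)=(82*31+32)%997=580 [pair 1] h(15,15)=(15*31+15)%997=480 [pair 2] -> [160, 580, 480]
  Sibling for proof at L0: 37
L2: h(160,580)=(160*31+580)%997=555 [pair 0] h(480,480)=(480*31+480)%997=405 [pair 1] -> [555, 405]
  Sibling for proof at L1: 580
L3: h(555,405)=(555*31+405)%997=661 [pair 0] -> [661]
  Sibling for proof at L2: 405
Root: 661
Proof path (sibling hashes from leaf to root): [37, 580, 405]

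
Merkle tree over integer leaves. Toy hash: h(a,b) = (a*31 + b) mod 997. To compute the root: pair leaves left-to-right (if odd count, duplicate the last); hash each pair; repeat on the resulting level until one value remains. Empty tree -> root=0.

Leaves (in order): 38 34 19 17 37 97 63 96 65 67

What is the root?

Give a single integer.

L0: [38, 34, 19, 17, 37, 97, 63, 96, 65, 67]
L1: h(38,34)=(38*31+34)%997=215 h(19,17)=(19*31+17)%997=606 h(37,97)=(37*31+97)%997=247 h(63,96)=(63*31+96)%997=55 h(65,67)=(65*31+67)%997=88 -> [215, 606, 247, 55, 88]
L2: h(215,606)=(215*31+606)%997=292 h(247,55)=(247*31+55)%997=733 h(88,88)=(88*31+88)%997=822 -> [292, 733, 822]
L3: h(292,733)=(292*31+733)%997=812 h(822,822)=(822*31+822)%997=382 -> [812, 382]
L4: h(812,382)=(812*31+382)%997=629 -> [629]

Answer: 629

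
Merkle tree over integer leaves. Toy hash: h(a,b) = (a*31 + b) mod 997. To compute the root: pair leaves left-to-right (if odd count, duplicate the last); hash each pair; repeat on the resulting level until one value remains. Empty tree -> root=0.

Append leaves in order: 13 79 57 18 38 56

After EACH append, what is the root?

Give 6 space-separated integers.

After append 13 (leaves=[13]):
  L0: [13]
  root=13
After append 79 (leaves=[13, 79]):
  L0: [13, 79]
  L1: h(13,79)=(13*31+79)%997=482 -> [482]
  root=482
After append 57 (leaves=[13, 79, 57]):
  L0: [13, 79, 57]
  L1: h(13,79)=(13*31+79)%997=482 h(57,57)=(57*31+57)%997=827 -> [482, 827]
  L2: h(482,827)=(482*31+827)%997=814 -> [814]
  root=814
After append 18 (leaves=[13, 79, 57, 18]):
  L0: [13, 79, 57, 18]
  L1: h(13,79)=(13*31+79)%997=482 h(57,18)=(57*31+18)%997=788 -> [482, 788]
  L2: h(482,788)=(482*31+788)%997=775 -> [775]
  root=775
After append 38 (leaves=[13, 79, 57, 18, 38]):
  L0: [13, 79, 57, 18, 38]
  L1: h(13,79)=(13*31+79)%997=482 h(57,18)=(57*31+18)%997=788 h(38,38)=(38*31+38)%997=219 -> [482, 788, 219]
  L2: h(482,788)=(482*31+788)%997=775 h(219,219)=(219*31+219)%997=29 -> [775, 29]
  L3: h(775,29)=(775*31+29)%997=126 -> [126]
  root=126
After append 56 (leaves=[13, 79, 57, 18, 38, 56]):
  L0: [13, 79, 57, 18, 38, 56]
  L1: h(13,79)=(13*31+79)%997=482 h(57,18)=(57*31+18)%997=788 h(38,56)=(38*31+56)%997=237 -> [482, 788, 237]
  L2: h(482,788)=(482*31+788)%997=775 h(237,237)=(237*31+237)%997=605 -> [775, 605]
  L3: h(775,605)=(775*31+605)%997=702 -> [702]
  root=702

Answer: 13 482 814 775 126 702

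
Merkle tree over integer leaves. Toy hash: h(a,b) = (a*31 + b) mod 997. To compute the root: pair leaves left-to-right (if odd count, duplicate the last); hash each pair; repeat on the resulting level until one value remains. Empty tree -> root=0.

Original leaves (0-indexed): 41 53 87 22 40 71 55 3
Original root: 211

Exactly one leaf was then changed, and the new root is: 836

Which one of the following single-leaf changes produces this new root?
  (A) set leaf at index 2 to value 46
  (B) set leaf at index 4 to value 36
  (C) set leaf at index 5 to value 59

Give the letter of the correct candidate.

Answer: C

Derivation:
Original leaves: [41, 53, 87, 22, 40, 71, 55, 3]
Target new root: 836
Try each candidate change and compute the resulting root:
Candidate A: set leaf[2] = 46 -> leaves = [41, 53, 46, 22, 40, 71, 55, 3]
  L0: [41, 53, 46, 22, 40, 71, 55, 3]
  L1: h(41,53)=(41*31+53)%997=327 h(46,22)=(46*31+22)%997=451 h(40,71)=(40*31+71)%997=314 h(55,3)=(55*31+3)%997=711 -> [327, 451, 314, 711]
  L2: h(327,451)=(327*31+451)%997=618 h(314,711)=(314*31+711)%997=475 -> [618, 475]
  L3: h(618,475)=(618*31+475)%997=690 -> [690]
  root = 690 != target 836
Candidate B: set leaf[4] = 36 -> leaves = [41, 53, 87, 22, 36, 71, 55, 3]
  L0: [41, 53, 87, 22, 36, 71, 55, 3]
  L1: h(41,53)=(41*31+53)%997=327 h(87,22)=(87*31+22)%997=725 h(36,71)=(36*31+71)%997=190 h(55,3)=(55*31+3)%997=711 -> [327, 725, 190, 711]
  L2: h(327,725)=(327*31+725)%997=892 h(190,711)=(190*31+711)%997=619 -> [892, 619]
  L3: h(892,619)=(892*31+619)%997=355 -> [355]
  root = 355 != target 836
Candidate C: set leaf[5] = 59 -> leaves = [41, 53, 87, 22, 40, 59, 55, 3]
  L0: [41, 53, 87, 22, 40, 59, 55, 3]
  L1: h(41,53)=(41*31+53)%997=327 h(87,22)=(87*31+22)%997=725 h(40,59)=(40*31+59)%997=302 h(55,3)=(55*31+3)%997=711 -> [327, 725, 302, 711]
  L2: h(327,725)=(327*31+725)%997=892 h(302,711)=(302*31+711)%997=103 -> [892, 103]
  L3: h(892,103)=(892*31+103)%997=836 -> [836]
  root = 836 == target 836  ** MATCH **
Candidate C produces the target root.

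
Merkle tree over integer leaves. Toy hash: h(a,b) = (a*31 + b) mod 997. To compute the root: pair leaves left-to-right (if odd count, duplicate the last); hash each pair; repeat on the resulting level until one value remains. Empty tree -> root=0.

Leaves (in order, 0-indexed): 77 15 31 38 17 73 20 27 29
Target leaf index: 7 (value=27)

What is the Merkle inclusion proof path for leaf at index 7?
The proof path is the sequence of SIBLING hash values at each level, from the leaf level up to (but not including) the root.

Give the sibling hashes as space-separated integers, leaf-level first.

Answer: 20 600 686 131

Derivation:
L0 (leaves): [77, 15, 31, 38, 17, 73, 20, 27, 29], target index=7
L1: h(77,15)=(77*31+15)%997=408 [pair 0] h(31,38)=(31*31+38)%997=2 [pair 1] h(17,73)=(17*31+73)%997=600 [pair 2] h(20,27)=(20*31+27)%997=647 [pair 3] h(29,29)=(29*31+29)%997=928 [pair 4] -> [408, 2, 600, 647, 928]
  Sibling for proof at L0: 20
L2: h(408,2)=(408*31+2)%997=686 [pair 0] h(600,647)=(600*31+647)%997=304 [pair 1] h(928,928)=(928*31+928)%997=783 [pair 2] -> [686, 304, 783]
  Sibling for proof at L1: 600
L3: h(686,304)=(686*31+304)%997=633 [pair 0] h(783,783)=(783*31+783)%997=131 [pair 1] -> [633, 131]
  Sibling for proof at L2: 686
L4: h(633,131)=(633*31+131)%997=811 [pair 0] -> [811]
  Sibling for proof at L3: 131
Root: 811
Proof path (sibling hashes from leaf to root): [20, 600, 686, 131]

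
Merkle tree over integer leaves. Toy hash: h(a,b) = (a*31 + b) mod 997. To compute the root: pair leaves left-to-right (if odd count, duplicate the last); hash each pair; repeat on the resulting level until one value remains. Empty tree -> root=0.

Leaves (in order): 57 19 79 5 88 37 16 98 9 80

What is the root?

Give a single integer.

L0: [57, 19, 79, 5, 88, 37, 16, 98, 9, 80]
L1: h(57,19)=(57*31+19)%997=789 h(79,5)=(79*31+5)%997=460 h(88,37)=(88*31+37)%997=771 h(16,98)=(16*31+98)%997=594 h(9,80)=(9*31+80)%997=359 -> [789, 460, 771, 594, 359]
L2: h(789,460)=(789*31+460)%997=991 h(771,594)=(771*31+594)%997=567 h(359,359)=(359*31+359)%997=521 -> [991, 567, 521]
L3: h(991,567)=(991*31+567)%997=381 h(521,521)=(521*31+521)%997=720 -> [381, 720]
L4: h(381,720)=(381*31+720)%997=567 -> [567]

Answer: 567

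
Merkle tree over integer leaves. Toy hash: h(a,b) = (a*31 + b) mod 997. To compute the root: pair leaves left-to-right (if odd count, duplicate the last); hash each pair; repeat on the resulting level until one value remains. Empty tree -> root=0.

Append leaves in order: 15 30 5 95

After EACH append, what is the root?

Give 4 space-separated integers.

Answer: 15 495 550 640

Derivation:
After append 15 (leaves=[15]):
  L0: [15]
  root=15
After append 30 (leaves=[15, 30]):
  L0: [15, 30]
  L1: h(15,30)=(15*31+30)%997=495 -> [495]
  root=495
After append 5 (leaves=[15, 30, 5]):
  L0: [15, 30, 5]
  L1: h(15,30)=(15*31+30)%997=495 h(5,5)=(5*31+5)%997=160 -> [495, 160]
  L2: h(495,160)=(495*31+160)%997=550 -> [550]
  root=550
After append 95 (leaves=[15, 30, 5, 95]):
  L0: [15, 30, 5, 95]
  L1: h(15,30)=(15*31+30)%997=495 h(5,95)=(5*31+95)%997=250 -> [495, 250]
  L2: h(495,250)=(495*31+250)%997=640 -> [640]
  root=640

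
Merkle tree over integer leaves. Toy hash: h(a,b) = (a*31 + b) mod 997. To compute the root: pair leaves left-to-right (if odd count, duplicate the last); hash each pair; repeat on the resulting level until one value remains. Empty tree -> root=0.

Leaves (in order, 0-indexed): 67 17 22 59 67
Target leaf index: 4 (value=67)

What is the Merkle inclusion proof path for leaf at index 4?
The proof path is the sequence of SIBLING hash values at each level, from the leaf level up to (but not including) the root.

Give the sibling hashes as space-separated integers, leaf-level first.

Answer: 67 150 850

Derivation:
L0 (leaves): [67, 17, 22, 59, 67], target index=4
L1: h(67,17)=(67*31+17)%997=100 [pair 0] h(22,59)=(22*31+59)%997=741 [pair 1] h(67,67)=(67*31+67)%997=150 [pair 2] -> [100, 741, 150]
  Sibling for proof at L0: 67
L2: h(100,741)=(100*31+741)%997=850 [pair 0] h(150,150)=(150*31+150)%997=812 [pair 1] -> [850, 812]
  Sibling for proof at L1: 150
L3: h(850,812)=(850*31+812)%997=243 [pair 0] -> [243]
  Sibling for proof at L2: 850
Root: 243
Proof path (sibling hashes from leaf to root): [67, 150, 850]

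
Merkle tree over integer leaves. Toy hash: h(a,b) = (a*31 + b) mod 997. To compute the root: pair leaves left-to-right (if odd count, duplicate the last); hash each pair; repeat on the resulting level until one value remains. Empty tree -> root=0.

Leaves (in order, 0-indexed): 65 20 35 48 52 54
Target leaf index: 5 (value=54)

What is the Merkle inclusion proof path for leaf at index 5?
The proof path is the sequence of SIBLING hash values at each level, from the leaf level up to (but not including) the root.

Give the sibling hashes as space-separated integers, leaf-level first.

L0 (leaves): [65, 20, 35, 48, 52, 54], target index=5
L1: h(65,20)=(65*31+20)%997=41 [pair 0] h(35,48)=(35*31+48)%997=136 [pair 1] h(52,54)=(52*31+54)%997=669 [pair 2] -> [41, 136, 669]
  Sibling for proof at L0: 52
L2: h(41,136)=(41*31+136)%997=410 [pair 0] h(669,669)=(669*31+669)%997=471 [pair 1] -> [410, 471]
  Sibling for proof at L1: 669
L3: h(410,471)=(410*31+471)%997=220 [pair 0] -> [220]
  Sibling for proof at L2: 410
Root: 220
Proof path (sibling hashes from leaf to root): [52, 669, 410]

Answer: 52 669 410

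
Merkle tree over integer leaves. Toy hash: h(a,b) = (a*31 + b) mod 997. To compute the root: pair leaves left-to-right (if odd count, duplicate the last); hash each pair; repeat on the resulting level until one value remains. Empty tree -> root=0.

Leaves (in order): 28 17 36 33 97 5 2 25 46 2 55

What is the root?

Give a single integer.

L0: [28, 17, 36, 33, 97, 5, 2, 25, 46, 2, 55]
L1: h(28,17)=(28*31+17)%997=885 h(36,33)=(36*31+33)%997=152 h(97,5)=(97*31+5)%997=21 h(2,25)=(2*31+25)%997=87 h(46,2)=(46*31+2)%997=431 h(55,55)=(55*31+55)%997=763 -> [885, 152, 21, 87, 431, 763]
L2: h(885,152)=(885*31+152)%997=668 h(21,87)=(21*31+87)%997=738 h(431,763)=(431*31+763)%997=166 -> [668, 738, 166]
L3: h(668,738)=(668*31+738)%997=509 h(166,166)=(166*31+166)%997=327 -> [509, 327]
L4: h(509,327)=(509*31+327)%997=154 -> [154]

Answer: 154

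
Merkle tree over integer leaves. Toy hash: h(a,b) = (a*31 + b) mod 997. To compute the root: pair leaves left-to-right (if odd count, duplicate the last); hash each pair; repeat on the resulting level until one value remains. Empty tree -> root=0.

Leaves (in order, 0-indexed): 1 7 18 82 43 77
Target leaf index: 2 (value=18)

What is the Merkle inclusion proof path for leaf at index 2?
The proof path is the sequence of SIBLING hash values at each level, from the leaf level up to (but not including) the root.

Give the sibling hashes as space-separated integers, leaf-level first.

L0 (leaves): [1, 7, 18, 82, 43, 77], target index=2
L1: h(1,7)=(1*31+7)%997=38 [pair 0] h(18,82)=(18*31+82)%997=640 [pair 1] h(43,77)=(43*31+77)%997=413 [pair 2] -> [38, 640, 413]
  Sibling for proof at L0: 82
L2: h(38,640)=(38*31+640)%997=821 [pair 0] h(413,413)=(413*31+413)%997=255 [pair 1] -> [821, 255]
  Sibling for proof at L1: 38
L3: h(821,255)=(821*31+255)%997=781 [pair 0] -> [781]
  Sibling for proof at L2: 255
Root: 781
Proof path (sibling hashes from leaf to root): [82, 38, 255]

Answer: 82 38 255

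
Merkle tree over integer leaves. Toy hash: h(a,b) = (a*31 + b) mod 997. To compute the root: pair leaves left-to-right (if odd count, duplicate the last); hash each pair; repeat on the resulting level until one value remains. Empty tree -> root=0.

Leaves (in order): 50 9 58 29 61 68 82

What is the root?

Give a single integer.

L0: [50, 9, 58, 29, 61, 68, 82]
L1: h(50,9)=(50*31+9)%997=562 h(58,29)=(58*31+29)%997=830 h(61,68)=(61*31+68)%997=962 h(82,82)=(82*31+82)%997=630 -> [562, 830, 962, 630]
L2: h(562,830)=(562*31+830)%997=306 h(962,630)=(962*31+630)%997=542 -> [306, 542]
L3: h(306,542)=(306*31+542)%997=58 -> [58]

Answer: 58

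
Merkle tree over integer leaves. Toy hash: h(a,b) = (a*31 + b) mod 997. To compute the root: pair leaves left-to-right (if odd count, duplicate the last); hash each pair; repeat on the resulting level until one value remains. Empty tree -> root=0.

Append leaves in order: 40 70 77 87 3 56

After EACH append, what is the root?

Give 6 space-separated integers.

Answer: 40 313 203 213 702 404

Derivation:
After append 40 (leaves=[40]):
  L0: [40]
  root=40
After append 70 (leaves=[40, 70]):
  L0: [40, 70]
  L1: h(40,70)=(40*31+70)%997=313 -> [313]
  root=313
After append 77 (leaves=[40, 70, 77]):
  L0: [40, 70, 77]
  L1: h(40,70)=(40*31+70)%997=313 h(77,77)=(77*31+77)%997=470 -> [313, 470]
  L2: h(313,470)=(313*31+470)%997=203 -> [203]
  root=203
After append 87 (leaves=[40, 70, 77, 87]):
  L0: [40, 70, 77, 87]
  L1: h(40,70)=(40*31+70)%997=313 h(77,87)=(77*31+87)%997=480 -> [313, 480]
  L2: h(313,480)=(313*31+480)%997=213 -> [213]
  root=213
After append 3 (leaves=[40, 70, 77, 87, 3]):
  L0: [40, 70, 77, 87, 3]
  L1: h(40,70)=(40*31+70)%997=313 h(77,87)=(77*31+87)%997=480 h(3,3)=(3*31+3)%997=96 -> [313, 480, 96]
  L2: h(313,480)=(313*31+480)%997=213 h(96,96)=(96*31+96)%997=81 -> [213, 81]
  L3: h(213,81)=(213*31+81)%997=702 -> [702]
  root=702
After append 56 (leaves=[40, 70, 77, 87, 3, 56]):
  L0: [40, 70, 77, 87, 3, 56]
  L1: h(40,70)=(40*31+70)%997=313 h(77,87)=(77*31+87)%997=480 h(3,56)=(3*31+56)%997=149 -> [313, 480, 149]
  L2: h(313,480)=(313*31+480)%997=213 h(149,149)=(149*31+149)%997=780 -> [213, 780]
  L3: h(213,780)=(213*31+780)%997=404 -> [404]
  root=404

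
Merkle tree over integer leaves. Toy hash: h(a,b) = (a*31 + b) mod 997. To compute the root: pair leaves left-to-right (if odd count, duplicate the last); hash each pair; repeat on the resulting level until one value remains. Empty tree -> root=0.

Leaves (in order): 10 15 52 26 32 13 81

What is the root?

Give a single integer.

L0: [10, 15, 52, 26, 32, 13, 81]
L1: h(10,15)=(10*31+15)%997=325 h(52,26)=(52*31+26)%997=641 h(32,13)=(32*31+13)%997=8 h(81,81)=(81*31+81)%997=598 -> [325, 641, 8, 598]
L2: h(325,641)=(325*31+641)%997=746 h(8,598)=(8*31+598)%997=846 -> [746, 846]
L3: h(746,846)=(746*31+846)%997=44 -> [44]

Answer: 44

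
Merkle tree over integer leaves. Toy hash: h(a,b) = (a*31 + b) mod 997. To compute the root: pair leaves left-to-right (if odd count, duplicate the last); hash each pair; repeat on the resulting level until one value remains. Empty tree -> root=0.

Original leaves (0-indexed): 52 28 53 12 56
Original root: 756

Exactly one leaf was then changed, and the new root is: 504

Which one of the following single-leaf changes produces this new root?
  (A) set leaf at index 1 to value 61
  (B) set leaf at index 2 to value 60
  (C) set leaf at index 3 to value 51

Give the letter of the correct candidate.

Answer: B

Derivation:
Original leaves: [52, 28, 53, 12, 56]
Target new root: 504
Try each candidate change and compute the resulting root:
Candidate A: set leaf[1] = 61 -> leaves = [52, 61, 53, 12, 56]
  L0: [52, 61, 53, 12, 56]
  L1: h(52,61)=(52*31+61)%997=676 h(53,12)=(53*31+12)%997=658 h(56,56)=(56*31+56)%997=795 -> [676, 658, 795]
  L2: h(676,658)=(676*31+658)%997=677 h(795,795)=(795*31+795)%997=515 -> [677, 515]
  L3: h(677,515)=(677*31+515)%997=565 -> [565]
  root = 565 != target 504
Candidate B: set leaf[2] = 60 -> leaves = [52, 28, 60, 12, 56]
  L0: [52, 28, 60, 12, 56]
  L1: h(52,28)=(52*31+28)%997=643 h(60,12)=(60*31+12)%997=875 h(56,56)=(56*31+56)%997=795 -> [643, 875, 795]
  L2: h(643,875)=(643*31+875)%997=868 h(795,795)=(795*31+795)%997=515 -> [868, 515]
  L3: h(868,515)=(868*31+515)%997=504 -> [504]
  root = 504 == target 504  ** MATCH **
Candidate C: set leaf[3] = 51 -> leaves = [52, 28, 53, 51, 56]
  L0: [52, 28, 53, 51, 56]
  L1: h(52,28)=(52*31+28)%997=643 h(53,51)=(53*31+51)%997=697 h(56,56)=(56*31+56)%997=795 -> [643, 697, 795]
  L2: h(643,697)=(643*31+697)%997=690 h(795,795)=(795*31+795)%997=515 -> [690, 515]
  L3: h(690,515)=(690*31+515)%997=968 -> [968]
  root = 968 != target 504
Candidate B produces the target root.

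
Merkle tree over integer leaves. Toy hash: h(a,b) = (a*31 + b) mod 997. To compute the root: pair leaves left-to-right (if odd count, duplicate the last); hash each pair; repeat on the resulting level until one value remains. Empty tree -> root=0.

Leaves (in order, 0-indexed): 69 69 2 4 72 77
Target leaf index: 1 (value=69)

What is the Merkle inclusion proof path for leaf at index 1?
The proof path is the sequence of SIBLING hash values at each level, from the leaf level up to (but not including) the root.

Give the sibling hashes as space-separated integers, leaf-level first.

L0 (leaves): [69, 69, 2, 4, 72, 77], target index=1
L1: h(69,69)=(69*31+69)%997=214 [pair 0] h(2,4)=(2*31+4)%997=66 [pair 1] h(72,77)=(72*31+77)%997=315 [pair 2] -> [214, 66, 315]
  Sibling for proof at L0: 69
L2: h(214,66)=(214*31+66)%997=718 [pair 0] h(315,315)=(315*31+315)%997=110 [pair 1] -> [718, 110]
  Sibling for proof at L1: 66
L3: h(718,110)=(718*31+110)%997=434 [pair 0] -> [434]
  Sibling for proof at L2: 110
Root: 434
Proof path (sibling hashes from leaf to root): [69, 66, 110]

Answer: 69 66 110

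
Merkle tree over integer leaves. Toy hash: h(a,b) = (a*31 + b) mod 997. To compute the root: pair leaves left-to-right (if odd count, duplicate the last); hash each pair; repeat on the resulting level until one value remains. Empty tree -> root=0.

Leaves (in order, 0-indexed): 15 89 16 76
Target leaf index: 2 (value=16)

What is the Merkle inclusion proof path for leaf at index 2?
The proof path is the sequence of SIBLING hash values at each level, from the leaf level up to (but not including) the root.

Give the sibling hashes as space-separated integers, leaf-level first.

L0 (leaves): [15, 89, 16, 76], target index=2
L1: h(15,89)=(15*31+89)%997=554 [pair 0] h(16,76)=(16*31+76)%997=572 [pair 1] -> [554, 572]
  Sibling for proof at L0: 76
L2: h(554,572)=(554*31+572)%997=797 [pair 0] -> [797]
  Sibling for proof at L1: 554
Root: 797
Proof path (sibling hashes from leaf to root): [76, 554]

Answer: 76 554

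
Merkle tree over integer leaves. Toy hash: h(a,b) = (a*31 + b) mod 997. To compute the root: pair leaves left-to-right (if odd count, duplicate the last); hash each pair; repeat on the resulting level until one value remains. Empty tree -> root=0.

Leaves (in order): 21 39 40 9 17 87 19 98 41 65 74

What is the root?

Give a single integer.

Answer: 38

Derivation:
L0: [21, 39, 40, 9, 17, 87, 19, 98, 41, 65, 74]
L1: h(21,39)=(21*31+39)%997=690 h(40,9)=(40*31+9)%997=252 h(17,87)=(17*31+87)%997=614 h(19,98)=(19*31+98)%997=687 h(41,65)=(41*31+65)%997=339 h(74,74)=(74*31+74)%997=374 -> [690, 252, 614, 687, 339, 374]
L2: h(690,252)=(690*31+252)%997=705 h(614,687)=(614*31+687)%997=778 h(339,374)=(339*31+374)%997=913 -> [705, 778, 913]
L3: h(705,778)=(705*31+778)%997=699 h(913,913)=(913*31+913)%997=303 -> [699, 303]
L4: h(699,303)=(699*31+303)%997=38 -> [38]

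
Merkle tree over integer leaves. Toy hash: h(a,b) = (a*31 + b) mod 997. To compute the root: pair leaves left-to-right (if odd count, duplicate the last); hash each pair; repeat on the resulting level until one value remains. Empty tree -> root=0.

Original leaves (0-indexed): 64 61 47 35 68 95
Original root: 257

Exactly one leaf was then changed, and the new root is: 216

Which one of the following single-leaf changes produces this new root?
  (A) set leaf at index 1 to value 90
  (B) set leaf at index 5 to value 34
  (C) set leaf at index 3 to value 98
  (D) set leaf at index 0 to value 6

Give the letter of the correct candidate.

Answer: C

Derivation:
Original leaves: [64, 61, 47, 35, 68, 95]
Target new root: 216
Try each candidate change and compute the resulting root:
Candidate A: set leaf[1] = 90 -> leaves = [64, 90, 47, 35, 68, 95]
  L0: [64, 90, 47, 35, 68, 95]
  L1: h(64,90)=(64*31+90)%997=80 h(47,35)=(47*31+35)%997=495 h(68,95)=(68*31+95)%997=209 -> [80, 495, 209]
  L2: h(80,495)=(80*31+495)%997=981 h(209,209)=(209*31+209)%997=706 -> [981, 706]
  L3: h(981,706)=(981*31+706)%997=210 -> [210]
  root = 210 != target 216
Candidate B: set leaf[5] = 34 -> leaves = [64, 61, 47, 35, 68, 34]
  L0: [64, 61, 47, 35, 68, 34]
  L1: h(64,61)=(64*31+61)%997=51 h(47,35)=(47*31+35)%997=495 h(68,34)=(68*31+34)%997=148 -> [51, 495, 148]
  L2: h(51,495)=(51*31+495)%997=82 h(148,148)=(148*31+148)%997=748 -> [82, 748]
  L3: h(82,748)=(82*31+748)%997=299 -> [299]
  root = 299 != target 216
Candidate C: set leaf[3] = 98 -> leaves = [64, 61, 47, 98, 68, 95]
  L0: [64, 61, 47, 98, 68, 95]
  L1: h(64,61)=(64*31+61)%997=51 h(47,98)=(47*31+98)%997=558 h(68,95)=(68*31+95)%997=209 -> [51, 558, 209]
  L2: h(51,558)=(51*31+558)%997=145 h(209,209)=(209*31+209)%997=706 -> [145, 706]
  L3: h(145,706)=(145*31+706)%997=216 -> [216]
  root = 216 == target 216  ** MATCH **
Candidate D: set leaf[0] = 6 -> leaves = [6, 61, 47, 35, 68, 95]
  L0: [6, 61, 47, 35, 68, 95]
  L1: h(6,61)=(6*31+61)%997=247 h(47,35)=(47*31+35)%997=495 h(68,95)=(68*31+95)%997=209 -> [247, 495, 209]
  L2: h(247,495)=(247*31+495)%997=176 h(209,209)=(209*31+209)%997=706 -> [176, 706]
  L3: h(176,706)=(176*31+706)%997=180 -> [180]
  root = 180 != target 216
Candidate C produces the target root.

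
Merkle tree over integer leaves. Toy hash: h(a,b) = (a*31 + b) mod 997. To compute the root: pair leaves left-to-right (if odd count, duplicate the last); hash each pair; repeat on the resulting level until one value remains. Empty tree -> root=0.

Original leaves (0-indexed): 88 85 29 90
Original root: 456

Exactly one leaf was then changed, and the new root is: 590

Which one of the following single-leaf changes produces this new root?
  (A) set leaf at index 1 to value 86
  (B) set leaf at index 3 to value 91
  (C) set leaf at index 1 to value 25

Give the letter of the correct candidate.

Answer: C

Derivation:
Original leaves: [88, 85, 29, 90]
Target new root: 590
Try each candidate change and compute the resulting root:
Candidate A: set leaf[1] = 86 -> leaves = [88, 86, 29, 90]
  L0: [88, 86, 29, 90]
  L1: h(88,86)=(88*31+86)%997=820 h(29,90)=(29*31+90)%997=989 -> [820, 989]
  L2: h(820,989)=(820*31+989)%997=487 -> [487]
  root = 487 != target 590
Candidate B: set leaf[3] = 91 -> leaves = [88, 85, 29, 91]
  L0: [88, 85, 29, 91]
  L1: h(88,85)=(88*31+85)%997=819 h(29,91)=(29*31+91)%997=990 -> [819, 990]
  L2: h(819,990)=(819*31+990)%997=457 -> [457]
  root = 457 != target 590
Candidate C: set leaf[1] = 25 -> leaves = [88, 25, 29, 90]
  L0: [88, 25, 29, 90]
  L1: h(88,25)=(88*31+25)%997=759 h(29,90)=(29*31+90)%997=989 -> [759, 989]
  L2: h(759,989)=(759*31+989)%997=590 -> [590]
  root = 590 == target 590  ** MATCH **
Candidate C produces the target root.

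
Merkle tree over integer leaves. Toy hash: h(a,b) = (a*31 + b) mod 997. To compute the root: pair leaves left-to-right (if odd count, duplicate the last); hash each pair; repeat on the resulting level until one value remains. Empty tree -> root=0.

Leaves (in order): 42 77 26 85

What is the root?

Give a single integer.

L0: [42, 77, 26, 85]
L1: h(42,77)=(42*31+77)%997=382 h(26,85)=(26*31+85)%997=891 -> [382, 891]
L2: h(382,891)=(382*31+891)%997=769 -> [769]

Answer: 769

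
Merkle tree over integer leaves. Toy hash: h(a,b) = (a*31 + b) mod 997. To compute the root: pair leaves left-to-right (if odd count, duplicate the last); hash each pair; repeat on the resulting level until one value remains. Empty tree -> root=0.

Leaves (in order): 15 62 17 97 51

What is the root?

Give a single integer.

L0: [15, 62, 17, 97, 51]
L1: h(15,62)=(15*31+62)%997=527 h(17,97)=(17*31+97)%997=624 h(51,51)=(51*31+51)%997=635 -> [527, 624, 635]
L2: h(527,624)=(527*31+624)%997=12 h(635,635)=(635*31+635)%997=380 -> [12, 380]
L3: h(12,380)=(12*31+380)%997=752 -> [752]

Answer: 752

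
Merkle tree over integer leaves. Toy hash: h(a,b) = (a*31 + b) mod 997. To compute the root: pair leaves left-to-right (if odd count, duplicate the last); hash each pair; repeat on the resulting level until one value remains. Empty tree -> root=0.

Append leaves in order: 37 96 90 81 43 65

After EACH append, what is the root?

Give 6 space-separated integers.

Answer: 37 246 536 527 549 256

Derivation:
After append 37 (leaves=[37]):
  L0: [37]
  root=37
After append 96 (leaves=[37, 96]):
  L0: [37, 96]
  L1: h(37,96)=(37*31+96)%997=246 -> [246]
  root=246
After append 90 (leaves=[37, 96, 90]):
  L0: [37, 96, 90]
  L1: h(37,96)=(37*31+96)%997=246 h(90,90)=(90*31+90)%997=886 -> [246, 886]
  L2: h(246,886)=(246*31+886)%997=536 -> [536]
  root=536
After append 81 (leaves=[37, 96, 90, 81]):
  L0: [37, 96, 90, 81]
  L1: h(37,96)=(37*31+96)%997=246 h(90,81)=(90*31+81)%997=877 -> [246, 877]
  L2: h(246,877)=(246*31+877)%997=527 -> [527]
  root=527
After append 43 (leaves=[37, 96, 90, 81, 43]):
  L0: [37, 96, 90, 81, 43]
  L1: h(37,96)=(37*31+96)%997=246 h(90,81)=(90*31+81)%997=877 h(43,43)=(43*31+43)%997=379 -> [246, 877, 379]
  L2: h(246,877)=(246*31+877)%997=527 h(379,379)=(379*31+379)%997=164 -> [527, 164]
  L3: h(527,164)=(527*31+164)%997=549 -> [549]
  root=549
After append 65 (leaves=[37, 96, 90, 81, 43, 65]):
  L0: [37, 96, 90, 81, 43, 65]
  L1: h(37,96)=(37*31+96)%997=246 h(90,81)=(90*31+81)%997=877 h(43,65)=(43*31+65)%997=401 -> [246, 877, 401]
  L2: h(246,877)=(246*31+877)%997=527 h(401,401)=(401*31+401)%997=868 -> [527, 868]
  L3: h(527,868)=(527*31+868)%997=256 -> [256]
  root=256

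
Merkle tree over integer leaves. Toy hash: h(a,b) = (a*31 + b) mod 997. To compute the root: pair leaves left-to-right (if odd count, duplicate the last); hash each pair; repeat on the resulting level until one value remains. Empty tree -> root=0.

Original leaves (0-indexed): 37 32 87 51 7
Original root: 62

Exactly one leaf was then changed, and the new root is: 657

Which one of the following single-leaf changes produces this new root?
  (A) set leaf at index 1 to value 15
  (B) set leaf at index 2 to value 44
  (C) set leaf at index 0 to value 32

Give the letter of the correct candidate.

Answer: C

Derivation:
Original leaves: [37, 32, 87, 51, 7]
Target new root: 657
Try each candidate change and compute the resulting root:
Candidate A: set leaf[1] = 15 -> leaves = [37, 15, 87, 51, 7]
  L0: [37, 15, 87, 51, 7]
  L1: h(37,15)=(37*31+15)%997=165 h(87,51)=(87*31+51)%997=754 h(7,7)=(7*31+7)%997=224 -> [165, 754, 224]
  L2: h(165,754)=(165*31+754)%997=884 h(224,224)=(224*31+224)%997=189 -> [884, 189]
  L3: h(884,189)=(884*31+189)%997=674 -> [674]
  root = 674 != target 657
Candidate B: set leaf[2] = 44 -> leaves = [37, 32, 44, 51, 7]
  L0: [37, 32, 44, 51, 7]
  L1: h(37,32)=(37*31+32)%997=182 h(44,51)=(44*31+51)%997=418 h(7,7)=(7*31+7)%997=224 -> [182, 418, 224]
  L2: h(182,418)=(182*31+418)%997=78 h(224,224)=(224*31+224)%997=189 -> [78, 189]
  L3: h(78,189)=(78*31+189)%997=613 -> [613]
  root = 613 != target 657
Candidate C: set leaf[0] = 32 -> leaves = [32, 32, 87, 51, 7]
  L0: [32, 32, 87, 51, 7]
  L1: h(32,32)=(32*31+32)%997=27 h(87,51)=(87*31+51)%997=754 h(7,7)=(7*31+7)%997=224 -> [27, 754, 224]
  L2: h(27,754)=(27*31+754)%997=594 h(224,224)=(224*31+224)%997=189 -> [594, 189]
  L3: h(594,189)=(594*31+189)%997=657 -> [657]
  root = 657 == target 657  ** MATCH **
Candidate C produces the target root.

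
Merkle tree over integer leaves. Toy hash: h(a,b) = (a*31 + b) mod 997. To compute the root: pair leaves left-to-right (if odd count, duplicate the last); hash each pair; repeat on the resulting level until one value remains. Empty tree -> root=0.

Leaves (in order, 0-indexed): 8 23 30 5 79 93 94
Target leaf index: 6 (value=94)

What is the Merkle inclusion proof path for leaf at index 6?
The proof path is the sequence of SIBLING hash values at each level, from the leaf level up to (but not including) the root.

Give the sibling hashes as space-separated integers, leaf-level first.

L0 (leaves): [8, 23, 30, 5, 79, 93, 94], target index=6
L1: h(8,23)=(8*31+23)%997=271 [pair 0] h(30,5)=(30*31+5)%997=935 [pair 1] h(79,93)=(79*31+93)%997=548 [pair 2] h(94,94)=(94*31+94)%997=17 [pair 3] -> [271, 935, 548, 17]
  Sibling for proof at L0: 94
L2: h(271,935)=(271*31+935)%997=363 [pair 0] h(548,17)=(548*31+17)%997=56 [pair 1] -> [363, 56]
  Sibling for proof at L1: 548
L3: h(363,56)=(363*31+56)%997=342 [pair 0] -> [342]
  Sibling for proof at L2: 363
Root: 342
Proof path (sibling hashes from leaf to root): [94, 548, 363]

Answer: 94 548 363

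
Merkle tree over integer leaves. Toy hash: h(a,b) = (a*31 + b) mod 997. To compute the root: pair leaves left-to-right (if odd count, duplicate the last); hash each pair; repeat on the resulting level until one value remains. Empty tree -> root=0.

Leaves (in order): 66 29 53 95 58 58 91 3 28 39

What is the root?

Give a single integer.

Answer: 926

Derivation:
L0: [66, 29, 53, 95, 58, 58, 91, 3, 28, 39]
L1: h(66,29)=(66*31+29)%997=81 h(53,95)=(53*31+95)%997=741 h(58,58)=(58*31+58)%997=859 h(91,3)=(91*31+3)%997=830 h(28,39)=(28*31+39)%997=907 -> [81, 741, 859, 830, 907]
L2: h(81,741)=(81*31+741)%997=261 h(859,830)=(859*31+830)%997=540 h(907,907)=(907*31+907)%997=111 -> [261, 540, 111]
L3: h(261,540)=(261*31+540)%997=655 h(111,111)=(111*31+111)%997=561 -> [655, 561]
L4: h(655,561)=(655*31+561)%997=926 -> [926]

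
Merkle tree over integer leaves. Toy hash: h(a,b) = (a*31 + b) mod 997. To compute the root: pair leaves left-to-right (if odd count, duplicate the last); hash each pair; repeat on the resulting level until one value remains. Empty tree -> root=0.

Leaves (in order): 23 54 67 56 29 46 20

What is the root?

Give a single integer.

L0: [23, 54, 67, 56, 29, 46, 20]
L1: h(23,54)=(23*31+54)%997=767 h(67,56)=(67*31+56)%997=139 h(29,46)=(29*31+46)%997=945 h(20,20)=(20*31+20)%997=640 -> [767, 139, 945, 640]
L2: h(767,139)=(767*31+139)%997=985 h(945,640)=(945*31+640)%997=25 -> [985, 25]
L3: h(985,25)=(985*31+25)%997=650 -> [650]

Answer: 650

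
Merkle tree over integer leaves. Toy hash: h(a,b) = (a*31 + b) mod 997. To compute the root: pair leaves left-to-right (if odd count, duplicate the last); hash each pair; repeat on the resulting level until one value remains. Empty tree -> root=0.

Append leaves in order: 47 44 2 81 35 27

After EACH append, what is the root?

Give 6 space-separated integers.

After append 47 (leaves=[47]):
  L0: [47]
  root=47
After append 44 (leaves=[47, 44]):
  L0: [47, 44]
  L1: h(47,44)=(47*31+44)%997=504 -> [504]
  root=504
After append 2 (leaves=[47, 44, 2]):
  L0: [47, 44, 2]
  L1: h(47,44)=(47*31+44)%997=504 h(2,2)=(2*31+2)%997=64 -> [504, 64]
  L2: h(504,64)=(504*31+64)%997=733 -> [733]
  root=733
After append 81 (leaves=[47, 44, 2, 81]):
  L0: [47, 44, 2, 81]
  L1: h(47,44)=(47*31+44)%997=504 h(2,81)=(2*31+81)%997=143 -> [504, 143]
  L2: h(504,143)=(504*31+143)%997=812 -> [812]
  root=812
After append 35 (leaves=[47, 44, 2, 81, 35]):
  L0: [47, 44, 2, 81, 35]
  L1: h(47,44)=(47*31+44)%997=504 h(2,81)=(2*31+81)%997=143 h(35,35)=(35*31+35)%997=123 -> [504, 143, 123]
  L2: h(504,143)=(504*31+143)%997=812 h(123,123)=(123*31+123)%997=945 -> [812, 945]
  L3: h(812,945)=(812*31+945)%997=195 -> [195]
  root=195
After append 27 (leaves=[47, 44, 2, 81, 35, 27]):
  L0: [47, 44, 2, 81, 35, 27]
  L1: h(47,44)=(47*31+44)%997=504 h(2,81)=(2*31+81)%997=143 h(35,27)=(35*31+27)%997=115 -> [504, 143, 115]
  L2: h(504,143)=(504*31+143)%997=812 h(115,115)=(115*31+115)%997=689 -> [812, 689]
  L3: h(812,689)=(812*31+689)%997=936 -> [936]
  root=936

Answer: 47 504 733 812 195 936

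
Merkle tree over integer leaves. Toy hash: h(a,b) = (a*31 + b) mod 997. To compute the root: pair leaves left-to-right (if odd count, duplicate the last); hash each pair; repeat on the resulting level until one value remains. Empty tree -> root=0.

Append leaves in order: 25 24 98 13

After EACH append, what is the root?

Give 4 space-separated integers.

After append 25 (leaves=[25]):
  L0: [25]
  root=25
After append 24 (leaves=[25, 24]):
  L0: [25, 24]
  L1: h(25,24)=(25*31+24)%997=799 -> [799]
  root=799
After append 98 (leaves=[25, 24, 98]):
  L0: [25, 24, 98]
  L1: h(25,24)=(25*31+24)%997=799 h(98,98)=(98*31+98)%997=145 -> [799, 145]
  L2: h(799,145)=(799*31+145)%997=986 -> [986]
  root=986
After append 13 (leaves=[25, 24, 98, 13]):
  L0: [25, 24, 98, 13]
  L1: h(25,24)=(25*31+24)%997=799 h(98,13)=(98*31+13)%997=60 -> [799, 60]
  L2: h(799,60)=(799*31+60)%997=901 -> [901]
  root=901

Answer: 25 799 986 901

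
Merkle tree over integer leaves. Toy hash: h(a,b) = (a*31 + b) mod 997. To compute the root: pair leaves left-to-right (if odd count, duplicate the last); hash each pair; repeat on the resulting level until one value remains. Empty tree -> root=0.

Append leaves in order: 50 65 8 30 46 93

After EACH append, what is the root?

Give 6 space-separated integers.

Answer: 50 618 471 493 573 83

Derivation:
After append 50 (leaves=[50]):
  L0: [50]
  root=50
After append 65 (leaves=[50, 65]):
  L0: [50, 65]
  L1: h(50,65)=(50*31+65)%997=618 -> [618]
  root=618
After append 8 (leaves=[50, 65, 8]):
  L0: [50, 65, 8]
  L1: h(50,65)=(50*31+65)%997=618 h(8,8)=(8*31+8)%997=256 -> [618, 256]
  L2: h(618,256)=(618*31+256)%997=471 -> [471]
  root=471
After append 30 (leaves=[50, 65, 8, 30]):
  L0: [50, 65, 8, 30]
  L1: h(50,65)=(50*31+65)%997=618 h(8,30)=(8*31+30)%997=278 -> [618, 278]
  L2: h(618,278)=(618*31+278)%997=493 -> [493]
  root=493
After append 46 (leaves=[50, 65, 8, 30, 46]):
  L0: [50, 65, 8, 30, 46]
  L1: h(50,65)=(50*31+65)%997=618 h(8,30)=(8*31+30)%997=278 h(46,46)=(46*31+46)%997=475 -> [618, 278, 475]
  L2: h(618,278)=(618*31+278)%997=493 h(475,475)=(475*31+475)%997=245 -> [493, 245]
  L3: h(493,245)=(493*31+245)%997=573 -> [573]
  root=573
After append 93 (leaves=[50, 65, 8, 30, 46, 93]):
  L0: [50, 65, 8, 30, 46, 93]
  L1: h(50,65)=(50*31+65)%997=618 h(8,30)=(8*31+30)%997=278 h(46,93)=(46*31+93)%997=522 -> [618, 278, 522]
  L2: h(618,278)=(618*31+278)%997=493 h(522,522)=(522*31+522)%997=752 -> [493, 752]
  L3: h(493,752)=(493*31+752)%997=83 -> [83]
  root=83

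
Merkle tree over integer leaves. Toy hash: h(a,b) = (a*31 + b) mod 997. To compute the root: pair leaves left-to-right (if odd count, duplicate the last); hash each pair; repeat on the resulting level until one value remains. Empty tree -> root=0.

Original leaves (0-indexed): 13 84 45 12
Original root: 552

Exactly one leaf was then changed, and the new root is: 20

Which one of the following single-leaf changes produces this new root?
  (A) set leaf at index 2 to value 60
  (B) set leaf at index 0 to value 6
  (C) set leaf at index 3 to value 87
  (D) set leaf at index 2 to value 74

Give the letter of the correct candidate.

Answer: A

Derivation:
Original leaves: [13, 84, 45, 12]
Target new root: 20
Try each candidate change and compute the resulting root:
Candidate A: set leaf[2] = 60 -> leaves = [13, 84, 60, 12]
  L0: [13, 84, 60, 12]
  L1: h(13,84)=(13*31+84)%997=487 h(60,12)=(60*31+12)%997=875 -> [487, 875]
  L2: h(487,875)=(487*31+875)%997=20 -> [20]
  root = 20 == target 20  ** MATCH **
Candidate B: set leaf[0] = 6 -> leaves = [6, 84, 45, 12]
  L0: [6, 84, 45, 12]
  L1: h(6,84)=(6*31+84)%997=270 h(45,12)=(45*31+12)%997=410 -> [270, 410]
  L2: h(270,410)=(270*31+410)%997=804 -> [804]
  root = 804 != target 20
Candidate C: set leaf[3] = 87 -> leaves = [13, 84, 45, 87]
  L0: [13, 84, 45, 87]
  L1: h(13,84)=(13*31+84)%997=487 h(45,87)=(45*31+87)%997=485 -> [487, 485]
  L2: h(487,485)=(487*31+485)%997=627 -> [627]
  root = 627 != target 20
Candidate D: set leaf[2] = 74 -> leaves = [13, 84, 74, 12]
  L0: [13, 84, 74, 12]
  L1: h(13,84)=(13*31+84)%997=487 h(74,12)=(74*31+12)%997=312 -> [487, 312]
  L2: h(487,312)=(487*31+312)%997=454 -> [454]
  root = 454 != target 20
Candidate A produces the target root.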